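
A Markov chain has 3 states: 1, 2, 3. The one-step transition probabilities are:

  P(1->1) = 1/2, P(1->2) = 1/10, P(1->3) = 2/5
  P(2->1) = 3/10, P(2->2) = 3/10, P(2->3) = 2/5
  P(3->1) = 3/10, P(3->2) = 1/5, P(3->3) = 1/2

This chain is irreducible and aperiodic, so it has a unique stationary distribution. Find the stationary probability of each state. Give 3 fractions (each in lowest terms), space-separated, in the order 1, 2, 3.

The stationary distribution satisfies pi = pi * P, i.e.:
  pi_1 = 1/2*pi_1 + 3/10*pi_2 + 3/10*pi_3
  pi_2 = 1/10*pi_1 + 3/10*pi_2 + 1/5*pi_3
  pi_3 = 2/5*pi_1 + 2/5*pi_2 + 1/2*pi_3
with normalization: pi_1 + pi_2 + pi_3 = 1.

Using the first 2 balance equations plus normalization, the linear system A*pi = b is:
  [-1/2, 3/10, 3/10] . pi = 0
  [1/10, -7/10, 1/5] . pi = 0
  [1, 1, 1] . pi = 1

Solving yields:
  pi_1 = 3/8
  pi_2 = 13/72
  pi_3 = 4/9

Verification (pi * P):
  3/8*1/2 + 13/72*3/10 + 4/9*3/10 = 3/8 = pi_1  (ok)
  3/8*1/10 + 13/72*3/10 + 4/9*1/5 = 13/72 = pi_2  (ok)
  3/8*2/5 + 13/72*2/5 + 4/9*1/2 = 4/9 = pi_3  (ok)

Answer: 3/8 13/72 4/9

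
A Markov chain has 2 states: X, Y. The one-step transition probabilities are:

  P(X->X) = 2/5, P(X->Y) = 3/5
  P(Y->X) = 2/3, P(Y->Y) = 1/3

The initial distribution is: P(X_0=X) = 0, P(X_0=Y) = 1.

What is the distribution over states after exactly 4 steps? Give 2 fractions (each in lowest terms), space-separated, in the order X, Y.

Answer: 5302/10125 4823/10125

Derivation:
Propagating the distribution step by step (d_{t+1} = d_t * P):
d_0 = (X=0, Y=1)
  d_1[X] = 0*2/5 + 1*2/3 = 2/3
  d_1[Y] = 0*3/5 + 1*1/3 = 1/3
d_1 = (X=2/3, Y=1/3)
  d_2[X] = 2/3*2/5 + 1/3*2/3 = 22/45
  d_2[Y] = 2/3*3/5 + 1/3*1/3 = 23/45
d_2 = (X=22/45, Y=23/45)
  d_3[X] = 22/45*2/5 + 23/45*2/3 = 362/675
  d_3[Y] = 22/45*3/5 + 23/45*1/3 = 313/675
d_3 = (X=362/675, Y=313/675)
  d_4[X] = 362/675*2/5 + 313/675*2/3 = 5302/10125
  d_4[Y] = 362/675*3/5 + 313/675*1/3 = 4823/10125
d_4 = (X=5302/10125, Y=4823/10125)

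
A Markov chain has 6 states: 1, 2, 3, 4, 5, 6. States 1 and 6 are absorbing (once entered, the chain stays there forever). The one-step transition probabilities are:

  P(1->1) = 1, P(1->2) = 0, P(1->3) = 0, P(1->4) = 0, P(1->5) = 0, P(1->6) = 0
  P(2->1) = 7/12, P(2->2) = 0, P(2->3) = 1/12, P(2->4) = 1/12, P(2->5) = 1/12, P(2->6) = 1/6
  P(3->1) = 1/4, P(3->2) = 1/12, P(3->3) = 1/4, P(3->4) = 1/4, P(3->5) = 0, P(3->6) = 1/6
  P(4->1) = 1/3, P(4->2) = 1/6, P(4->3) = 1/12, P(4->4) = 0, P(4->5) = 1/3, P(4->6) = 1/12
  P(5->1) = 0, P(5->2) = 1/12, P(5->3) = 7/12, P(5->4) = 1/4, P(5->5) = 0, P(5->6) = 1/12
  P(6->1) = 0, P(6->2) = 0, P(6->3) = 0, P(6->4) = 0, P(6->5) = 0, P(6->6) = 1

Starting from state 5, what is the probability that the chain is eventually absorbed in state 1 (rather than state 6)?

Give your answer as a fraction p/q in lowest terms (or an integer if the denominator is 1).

Answer: 7531/12020

Derivation:
Let a_i = P(absorbed in 1 | start in state i).
Boundary conditions: a_1 = 1, a_6 = 0.
For each transient state i, a_i = sum_j P(i->j) * a_j:
  a_2 = 7/12*a_1 + 0*a_2 + 1/12*a_3 + 1/12*a_4 + 1/12*a_5 + 1/6*a_6
  a_3 = 1/4*a_1 + 1/12*a_2 + 1/4*a_3 + 1/4*a_4 + 0*a_5 + 1/6*a_6
  a_4 = 1/3*a_1 + 1/6*a_2 + 1/12*a_3 + 0*a_4 + 1/3*a_5 + 1/12*a_6
  a_5 = 0*a_1 + 1/12*a_2 + 7/12*a_3 + 1/4*a_4 + 0*a_5 + 1/12*a_6

Substituting a_1 = 1 and a_6 = 0, rearrange to (I - Q) a = r where r[i] = P(i -> 1):
  [1, -1/12, -1/12, -1/12] . (a_2, a_3, a_4, a_5) = 7/12
  [-1/12, 3/4, -1/4, 0] . (a_2, a_3, a_4, a_5) = 1/4
  [-1/6, -1/12, 1, -1/3] . (a_2, a_3, a_4, a_5) = 1/3
  [-1/12, -7/12, -1/4, 1] . (a_2, a_3, a_4, a_5) = 0

Solving yields:
  a_2 = 9021/12020
  a_3 = 3951/6010
  a_4 = 8679/12020
  a_5 = 7531/12020

Starting state is 5, so the absorption probability is a_5 = 7531/12020.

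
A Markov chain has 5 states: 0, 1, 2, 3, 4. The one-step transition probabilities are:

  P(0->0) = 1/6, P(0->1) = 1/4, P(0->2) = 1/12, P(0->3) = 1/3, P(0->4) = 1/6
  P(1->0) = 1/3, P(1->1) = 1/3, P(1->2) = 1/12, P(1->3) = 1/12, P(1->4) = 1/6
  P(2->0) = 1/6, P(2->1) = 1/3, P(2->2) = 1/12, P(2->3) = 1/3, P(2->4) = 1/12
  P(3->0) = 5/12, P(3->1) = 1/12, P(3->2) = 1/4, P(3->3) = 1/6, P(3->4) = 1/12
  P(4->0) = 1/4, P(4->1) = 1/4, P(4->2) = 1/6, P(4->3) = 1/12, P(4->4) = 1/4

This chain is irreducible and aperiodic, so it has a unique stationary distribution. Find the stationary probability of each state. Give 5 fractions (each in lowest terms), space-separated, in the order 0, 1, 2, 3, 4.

Answer: 36/133 33/133 86/665 1/5 101/665

Derivation:
The stationary distribution satisfies pi = pi * P, i.e.:
  pi_0 = 1/6*pi_0 + 1/3*pi_1 + 1/6*pi_2 + 5/12*pi_3 + 1/4*pi_4
  pi_1 = 1/4*pi_0 + 1/3*pi_1 + 1/3*pi_2 + 1/12*pi_3 + 1/4*pi_4
  pi_2 = 1/12*pi_0 + 1/12*pi_1 + 1/12*pi_2 + 1/4*pi_3 + 1/6*pi_4
  pi_3 = 1/3*pi_0 + 1/12*pi_1 + 1/3*pi_2 + 1/6*pi_3 + 1/12*pi_4
  pi_4 = 1/6*pi_0 + 1/6*pi_1 + 1/12*pi_2 + 1/12*pi_3 + 1/4*pi_4
with normalization: pi_0 + pi_1 + pi_2 + pi_3 + pi_4 = 1.

Using the first 4 balance equations plus normalization, the linear system A*pi = b is:
  [-5/6, 1/3, 1/6, 5/12, 1/4] . pi = 0
  [1/4, -2/3, 1/3, 1/12, 1/4] . pi = 0
  [1/12, 1/12, -11/12, 1/4, 1/6] . pi = 0
  [1/3, 1/12, 1/3, -5/6, 1/12] . pi = 0
  [1, 1, 1, 1, 1] . pi = 1

Solving yields:
  pi_0 = 36/133
  pi_1 = 33/133
  pi_2 = 86/665
  pi_3 = 1/5
  pi_4 = 101/665

Verification (pi * P):
  36/133*1/6 + 33/133*1/3 + 86/665*1/6 + 1/5*5/12 + 101/665*1/4 = 36/133 = pi_0  (ok)
  36/133*1/4 + 33/133*1/3 + 86/665*1/3 + 1/5*1/12 + 101/665*1/4 = 33/133 = pi_1  (ok)
  36/133*1/12 + 33/133*1/12 + 86/665*1/12 + 1/5*1/4 + 101/665*1/6 = 86/665 = pi_2  (ok)
  36/133*1/3 + 33/133*1/12 + 86/665*1/3 + 1/5*1/6 + 101/665*1/12 = 1/5 = pi_3  (ok)
  36/133*1/6 + 33/133*1/6 + 86/665*1/12 + 1/5*1/12 + 101/665*1/4 = 101/665 = pi_4  (ok)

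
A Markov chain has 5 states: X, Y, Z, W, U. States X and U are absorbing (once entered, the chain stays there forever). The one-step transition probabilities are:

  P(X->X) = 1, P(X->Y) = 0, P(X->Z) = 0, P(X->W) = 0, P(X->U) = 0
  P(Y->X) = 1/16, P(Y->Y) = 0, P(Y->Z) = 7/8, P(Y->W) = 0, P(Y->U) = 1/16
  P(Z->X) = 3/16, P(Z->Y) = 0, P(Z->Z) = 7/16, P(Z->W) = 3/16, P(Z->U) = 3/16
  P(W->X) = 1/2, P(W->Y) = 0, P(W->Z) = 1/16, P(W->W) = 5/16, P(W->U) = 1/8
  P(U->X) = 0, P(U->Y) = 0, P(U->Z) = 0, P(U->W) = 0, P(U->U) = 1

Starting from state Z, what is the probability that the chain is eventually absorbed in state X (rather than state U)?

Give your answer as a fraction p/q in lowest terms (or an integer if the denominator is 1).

Let a_i = P(absorbed in X | start in state i).
Boundary conditions: a_X = 1, a_U = 0.
For each transient state i, a_i = sum_j P(i->j) * a_j:
  a_Y = 1/16*a_X + 0*a_Y + 7/8*a_Z + 0*a_W + 1/16*a_U
  a_Z = 3/16*a_X + 0*a_Y + 7/16*a_Z + 3/16*a_W + 3/16*a_U
  a_W = 1/2*a_X + 0*a_Y + 1/16*a_Z + 5/16*a_W + 1/8*a_U

Substituting a_X = 1 and a_U = 0, rearrange to (I - Q) a = r where r[i] = P(i -> X):
  [1, -7/8, 0] . (a_Y, a_Z, a_W) = 1/16
  [0, 9/16, -3/16] . (a_Y, a_Z, a_W) = 3/16
  [0, -1/16, 11/16] . (a_Y, a_Z, a_W) = 1/2

Solving yields:
  a_Y = 149/256
  a_Z = 19/32
  a_W = 25/32

Starting state is Z, so the absorption probability is a_Z = 19/32.

Answer: 19/32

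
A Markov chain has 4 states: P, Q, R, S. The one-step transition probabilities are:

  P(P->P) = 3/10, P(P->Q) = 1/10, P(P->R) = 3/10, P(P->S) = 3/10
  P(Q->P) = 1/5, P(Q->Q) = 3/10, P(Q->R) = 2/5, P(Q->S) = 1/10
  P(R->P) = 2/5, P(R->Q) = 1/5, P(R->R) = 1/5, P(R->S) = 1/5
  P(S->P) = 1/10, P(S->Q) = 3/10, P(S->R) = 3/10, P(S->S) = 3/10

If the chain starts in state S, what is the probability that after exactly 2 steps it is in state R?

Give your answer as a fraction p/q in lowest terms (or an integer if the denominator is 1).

Answer: 3/10

Derivation:
Computing P^2 by repeated multiplication:
P^1 =
  P: [3/10, 1/10, 3/10, 3/10]
  Q: [1/5, 3/10, 2/5, 1/10]
  R: [2/5, 1/5, 1/5, 1/5]
  S: [1/10, 3/10, 3/10, 3/10]
P^2 =
  P: [13/50, 21/100, 7/25, 1/4]
  Q: [29/100, 11/50, 29/100, 1/5]
  R: [13/50, 1/5, 3/10, 6/25]
  S: [6/25, 1/4, 3/10, 21/100]

(P^2)[S -> R] = 3/10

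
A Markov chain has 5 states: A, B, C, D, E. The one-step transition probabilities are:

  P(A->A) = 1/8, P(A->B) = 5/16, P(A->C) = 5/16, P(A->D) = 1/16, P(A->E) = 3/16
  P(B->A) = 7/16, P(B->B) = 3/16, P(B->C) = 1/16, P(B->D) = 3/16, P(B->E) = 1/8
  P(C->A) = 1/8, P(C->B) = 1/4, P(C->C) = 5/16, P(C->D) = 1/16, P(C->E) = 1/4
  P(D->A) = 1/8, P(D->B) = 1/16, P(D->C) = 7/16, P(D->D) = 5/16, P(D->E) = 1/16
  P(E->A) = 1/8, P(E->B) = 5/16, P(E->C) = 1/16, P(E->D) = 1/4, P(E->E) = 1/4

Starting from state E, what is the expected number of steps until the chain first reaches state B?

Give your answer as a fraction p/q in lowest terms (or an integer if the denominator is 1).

Let h_i = expected steps to first reach B from state i.
Boundary: h_B = 0.
First-step equations for the other states:
  h_A = 1 + 1/8*h_A + 5/16*h_B + 5/16*h_C + 1/16*h_D + 3/16*h_E
  h_C = 1 + 1/8*h_A + 1/4*h_B + 5/16*h_C + 1/16*h_D + 1/4*h_E
  h_D = 1 + 1/8*h_A + 1/16*h_B + 7/16*h_C + 5/16*h_D + 1/16*h_E
  h_E = 1 + 1/8*h_A + 5/16*h_B + 1/16*h_C + 1/4*h_D + 1/4*h_E

Substituting h_B = 0 and rearranging gives the linear system (I - Q) h = 1:
  [7/8, -5/16, -1/16, -3/16] . (h_A, h_C, h_D, h_E) = 1
  [-1/8, 11/16, -1/16, -1/4] . (h_A, h_C, h_D, h_E) = 1
  [-1/8, -7/16, 11/16, -1/16] . (h_A, h_C, h_D, h_E) = 1
  [-1/8, -1/16, -1/4, 3/4] . (h_A, h_C, h_D, h_E) = 1

Solving yields:
  h_A = 4024/1053
  h_C = 4288/1053
  h_D = 1792/351
  h_E = 1408/351

Starting state is E, so the expected hitting time is h_E = 1408/351.

Answer: 1408/351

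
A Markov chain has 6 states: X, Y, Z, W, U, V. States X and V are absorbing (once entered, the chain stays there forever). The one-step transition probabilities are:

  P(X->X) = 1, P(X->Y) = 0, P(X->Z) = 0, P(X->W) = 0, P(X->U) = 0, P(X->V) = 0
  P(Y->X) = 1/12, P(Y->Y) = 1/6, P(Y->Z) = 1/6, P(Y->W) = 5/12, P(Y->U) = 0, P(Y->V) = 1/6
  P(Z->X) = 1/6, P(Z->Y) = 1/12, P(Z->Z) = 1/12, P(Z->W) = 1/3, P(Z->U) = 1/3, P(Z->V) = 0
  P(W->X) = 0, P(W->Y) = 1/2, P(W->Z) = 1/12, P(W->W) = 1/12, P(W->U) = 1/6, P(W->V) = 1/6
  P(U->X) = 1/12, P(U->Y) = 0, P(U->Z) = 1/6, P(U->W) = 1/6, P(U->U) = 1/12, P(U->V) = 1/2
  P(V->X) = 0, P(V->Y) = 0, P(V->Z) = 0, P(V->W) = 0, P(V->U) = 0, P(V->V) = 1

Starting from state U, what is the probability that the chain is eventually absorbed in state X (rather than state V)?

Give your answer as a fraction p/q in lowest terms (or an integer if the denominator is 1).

Let a_i = P(absorbed in X | start in state i).
Boundary conditions: a_X = 1, a_V = 0.
For each transient state i, a_i = sum_j P(i->j) * a_j:
  a_Y = 1/12*a_X + 1/6*a_Y + 1/6*a_Z + 5/12*a_W + 0*a_U + 1/6*a_V
  a_Z = 1/6*a_X + 1/12*a_Y + 1/12*a_Z + 1/3*a_W + 1/3*a_U + 0*a_V
  a_W = 0*a_X + 1/2*a_Y + 1/12*a_Z + 1/12*a_W + 1/6*a_U + 1/6*a_V
  a_U = 1/12*a_X + 0*a_Y + 1/6*a_Z + 1/6*a_W + 1/12*a_U + 1/2*a_V

Substituting a_X = 1 and a_V = 0, rearrange to (I - Q) a = r where r[i] = P(i -> X):
  [5/6, -1/6, -5/12, 0] . (a_Y, a_Z, a_W, a_U) = 1/12
  [-1/12, 11/12, -1/3, -1/3] . (a_Y, a_Z, a_W, a_U) = 1/6
  [-1/2, -1/12, 11/12, -1/6] . (a_Y, a_Z, a_W, a_U) = 0
  [0, -1/6, -1/6, 11/12] . (a_Y, a_Z, a_W, a_U) = 1/12

Solving yields:
  a_Y = 661/2329
  a_Z = 2519/6987
  a_W = 1561/6987
  a_U = 27/137

Starting state is U, so the absorption probability is a_U = 27/137.

Answer: 27/137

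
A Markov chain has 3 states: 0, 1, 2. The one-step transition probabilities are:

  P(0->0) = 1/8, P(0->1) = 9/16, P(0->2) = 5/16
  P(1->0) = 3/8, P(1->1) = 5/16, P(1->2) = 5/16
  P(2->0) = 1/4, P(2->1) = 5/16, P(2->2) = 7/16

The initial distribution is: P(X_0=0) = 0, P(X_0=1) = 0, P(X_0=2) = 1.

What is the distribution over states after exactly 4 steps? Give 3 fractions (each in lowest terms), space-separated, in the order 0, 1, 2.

Answer: 2163/8192 1551/4096 2927/8192

Derivation:
Propagating the distribution step by step (d_{t+1} = d_t * P):
d_0 = (0=0, 1=0, 2=1)
  d_1[0] = 0*1/8 + 0*3/8 + 1*1/4 = 1/4
  d_1[1] = 0*9/16 + 0*5/16 + 1*5/16 = 5/16
  d_1[2] = 0*5/16 + 0*5/16 + 1*7/16 = 7/16
d_1 = (0=1/4, 1=5/16, 2=7/16)
  d_2[0] = 1/4*1/8 + 5/16*3/8 + 7/16*1/4 = 33/128
  d_2[1] = 1/4*9/16 + 5/16*5/16 + 7/16*5/16 = 3/8
  d_2[2] = 1/4*5/16 + 5/16*5/16 + 7/16*7/16 = 47/128
d_2 = (0=33/128, 1=3/8, 2=47/128)
  d_3[0] = 33/128*1/8 + 3/8*3/8 + 47/128*1/4 = 271/1024
  d_3[1] = 33/128*9/16 + 3/8*5/16 + 47/128*5/16 = 193/512
  d_3[2] = 33/128*5/16 + 3/8*5/16 + 47/128*7/16 = 367/1024
d_3 = (0=271/1024, 1=193/512, 2=367/1024)
  d_4[0] = 271/1024*1/8 + 193/512*3/8 + 367/1024*1/4 = 2163/8192
  d_4[1] = 271/1024*9/16 + 193/512*5/16 + 367/1024*5/16 = 1551/4096
  d_4[2] = 271/1024*5/16 + 193/512*5/16 + 367/1024*7/16 = 2927/8192
d_4 = (0=2163/8192, 1=1551/4096, 2=2927/8192)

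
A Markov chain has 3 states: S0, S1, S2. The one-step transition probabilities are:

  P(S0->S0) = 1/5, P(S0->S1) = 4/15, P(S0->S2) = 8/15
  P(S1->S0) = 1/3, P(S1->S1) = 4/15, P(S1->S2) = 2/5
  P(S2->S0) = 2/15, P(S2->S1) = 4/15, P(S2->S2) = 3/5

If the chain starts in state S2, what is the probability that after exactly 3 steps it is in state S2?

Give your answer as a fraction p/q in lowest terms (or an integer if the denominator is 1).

Computing P^3 by repeated multiplication:
P^1 =
  S0: [1/5, 4/15, 8/15]
  S1: [1/3, 4/15, 2/5]
  S2: [2/15, 4/15, 3/5]
P^2 =
  S0: [1/5, 4/15, 8/15]
  S1: [47/225, 4/15, 118/225]
  S2: [44/225, 4/15, 121/225]
P^3 =
  S0: [1/5, 4/15, 8/15]
  S1: [677/3375, 4/15, 1798/3375]
  S2: [674/3375, 4/15, 1801/3375]

(P^3)[S2 -> S2] = 1801/3375

Answer: 1801/3375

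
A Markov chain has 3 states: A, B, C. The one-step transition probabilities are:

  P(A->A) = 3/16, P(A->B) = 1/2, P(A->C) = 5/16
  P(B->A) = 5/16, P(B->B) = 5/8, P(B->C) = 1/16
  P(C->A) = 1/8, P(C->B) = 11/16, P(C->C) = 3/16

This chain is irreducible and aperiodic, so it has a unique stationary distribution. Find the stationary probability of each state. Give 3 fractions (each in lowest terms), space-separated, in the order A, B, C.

The stationary distribution satisfies pi = pi * P, i.e.:
  pi_A = 3/16*pi_A + 5/16*pi_B + 1/8*pi_C
  pi_B = 1/2*pi_A + 5/8*pi_B + 11/16*pi_C
  pi_C = 5/16*pi_A + 1/16*pi_B + 3/16*pi_C
with normalization: pi_A + pi_B + pi_C = 1.

Using the first 2 balance equations plus normalization, the linear system A*pi = b is:
  [-13/16, 5/16, 1/8] . pi = 0
  [1/2, -3/8, 11/16] . pi = 0
  [1, 1, 1] . pi = 1

Solving yields:
  pi_A = 67/264
  pi_B = 53/88
  pi_C = 19/132

Verification (pi * P):
  67/264*3/16 + 53/88*5/16 + 19/132*1/8 = 67/264 = pi_A  (ok)
  67/264*1/2 + 53/88*5/8 + 19/132*11/16 = 53/88 = pi_B  (ok)
  67/264*5/16 + 53/88*1/16 + 19/132*3/16 = 19/132 = pi_C  (ok)

Answer: 67/264 53/88 19/132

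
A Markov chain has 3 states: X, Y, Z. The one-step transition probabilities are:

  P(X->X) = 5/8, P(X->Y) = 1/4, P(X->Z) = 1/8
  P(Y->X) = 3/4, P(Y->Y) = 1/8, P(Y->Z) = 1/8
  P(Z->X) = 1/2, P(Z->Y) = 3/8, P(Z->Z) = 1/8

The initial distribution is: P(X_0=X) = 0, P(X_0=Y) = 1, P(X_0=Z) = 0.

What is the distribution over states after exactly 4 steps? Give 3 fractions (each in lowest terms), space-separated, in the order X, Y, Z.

Propagating the distribution step by step (d_{t+1} = d_t * P):
d_0 = (X=0, Y=1, Z=0)
  d_1[X] = 0*5/8 + 1*3/4 + 0*1/2 = 3/4
  d_1[Y] = 0*1/4 + 1*1/8 + 0*3/8 = 1/8
  d_1[Z] = 0*1/8 + 1*1/8 + 0*1/8 = 1/8
d_1 = (X=3/4, Y=1/8, Z=1/8)
  d_2[X] = 3/4*5/8 + 1/8*3/4 + 1/8*1/2 = 5/8
  d_2[Y] = 3/4*1/4 + 1/8*1/8 + 1/8*3/8 = 1/4
  d_2[Z] = 3/4*1/8 + 1/8*1/8 + 1/8*1/8 = 1/8
d_2 = (X=5/8, Y=1/4, Z=1/8)
  d_3[X] = 5/8*5/8 + 1/4*3/4 + 1/8*1/2 = 41/64
  d_3[Y] = 5/8*1/4 + 1/4*1/8 + 1/8*3/8 = 15/64
  d_3[Z] = 5/8*1/8 + 1/4*1/8 + 1/8*1/8 = 1/8
d_3 = (X=41/64, Y=15/64, Z=1/8)
  d_4[X] = 41/64*5/8 + 15/64*3/4 + 1/8*1/2 = 327/512
  d_4[Y] = 41/64*1/4 + 15/64*1/8 + 1/8*3/8 = 121/512
  d_4[Z] = 41/64*1/8 + 15/64*1/8 + 1/8*1/8 = 1/8
d_4 = (X=327/512, Y=121/512, Z=1/8)

Answer: 327/512 121/512 1/8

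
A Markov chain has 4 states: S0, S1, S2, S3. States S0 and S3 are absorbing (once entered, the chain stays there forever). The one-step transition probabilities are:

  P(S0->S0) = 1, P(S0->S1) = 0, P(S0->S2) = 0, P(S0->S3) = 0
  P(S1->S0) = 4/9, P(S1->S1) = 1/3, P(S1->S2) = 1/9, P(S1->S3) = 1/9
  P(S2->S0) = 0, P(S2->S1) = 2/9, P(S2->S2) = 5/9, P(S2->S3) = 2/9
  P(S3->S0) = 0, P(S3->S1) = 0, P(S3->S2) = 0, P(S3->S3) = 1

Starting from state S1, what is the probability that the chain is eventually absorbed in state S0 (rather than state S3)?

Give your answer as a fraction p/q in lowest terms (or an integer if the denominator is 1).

Let a_i = P(absorbed in S0 | start in state i).
Boundary conditions: a_S0 = 1, a_S3 = 0.
For each transient state i, a_i = sum_j P(i->j) * a_j:
  a_S1 = 4/9*a_S0 + 1/3*a_S1 + 1/9*a_S2 + 1/9*a_S3
  a_S2 = 0*a_S0 + 2/9*a_S1 + 5/9*a_S2 + 2/9*a_S3

Substituting a_S0 = 1 and a_S3 = 0, rearrange to (I - Q) a = r where r[i] = P(i -> S0):
  [2/3, -1/9] . (a_S1, a_S2) = 4/9
  [-2/9, 4/9] . (a_S1, a_S2) = 0

Solving yields:
  a_S1 = 8/11
  a_S2 = 4/11

Starting state is S1, so the absorption probability is a_S1 = 8/11.

Answer: 8/11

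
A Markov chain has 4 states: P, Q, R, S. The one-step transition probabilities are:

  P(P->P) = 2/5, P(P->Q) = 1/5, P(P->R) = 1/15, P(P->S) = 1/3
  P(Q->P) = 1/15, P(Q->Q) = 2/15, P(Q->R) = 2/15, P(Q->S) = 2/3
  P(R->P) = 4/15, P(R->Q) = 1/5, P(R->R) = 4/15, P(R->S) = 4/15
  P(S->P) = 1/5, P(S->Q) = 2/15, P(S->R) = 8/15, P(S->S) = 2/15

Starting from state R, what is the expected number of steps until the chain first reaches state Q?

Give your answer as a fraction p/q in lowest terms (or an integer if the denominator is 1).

Answer: 333/61

Derivation:
Let h_i = expected steps to first reach Q from state i.
Boundary: h_Q = 0.
First-step equations for the other states:
  h_P = 1 + 2/5*h_P + 1/5*h_Q + 1/15*h_R + 1/3*h_S
  h_R = 1 + 4/15*h_P + 1/5*h_Q + 4/15*h_R + 4/15*h_S
  h_S = 1 + 1/5*h_P + 2/15*h_Q + 8/15*h_R + 2/15*h_S

Substituting h_Q = 0 and rearranging gives the linear system (I - Q) h = 1:
  [3/5, -1/15, -1/3] . (h_P, h_R, h_S) = 1
  [-4/15, 11/15, -4/15] . (h_P, h_R, h_S) = 1
  [-1/5, -8/15, 13/15] . (h_P, h_R, h_S) = 1

Solving yields:
  h_P = 669/122
  h_R = 333/61
  h_S = 705/122

Starting state is R, so the expected hitting time is h_R = 333/61.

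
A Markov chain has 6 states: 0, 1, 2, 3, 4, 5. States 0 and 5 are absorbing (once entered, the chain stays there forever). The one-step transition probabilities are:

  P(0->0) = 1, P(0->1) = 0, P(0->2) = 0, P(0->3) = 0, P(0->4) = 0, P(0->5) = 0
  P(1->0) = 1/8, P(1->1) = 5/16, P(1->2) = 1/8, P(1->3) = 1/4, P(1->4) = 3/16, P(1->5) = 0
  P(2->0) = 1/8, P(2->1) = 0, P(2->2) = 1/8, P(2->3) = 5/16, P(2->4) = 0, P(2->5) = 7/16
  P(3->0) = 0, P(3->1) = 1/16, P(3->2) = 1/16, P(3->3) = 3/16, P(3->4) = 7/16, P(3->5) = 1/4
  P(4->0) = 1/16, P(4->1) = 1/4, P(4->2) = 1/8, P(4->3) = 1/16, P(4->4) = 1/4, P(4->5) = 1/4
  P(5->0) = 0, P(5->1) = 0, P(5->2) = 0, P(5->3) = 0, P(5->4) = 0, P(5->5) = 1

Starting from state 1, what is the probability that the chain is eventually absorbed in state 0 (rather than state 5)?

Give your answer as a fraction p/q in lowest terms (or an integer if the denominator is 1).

Answer: 1957/5560

Derivation:
Let a_i = P(absorbed in 0 | start in state i).
Boundary conditions: a_0 = 1, a_5 = 0.
For each transient state i, a_i = sum_j P(i->j) * a_j:
  a_1 = 1/8*a_0 + 5/16*a_1 + 1/8*a_2 + 1/4*a_3 + 3/16*a_4 + 0*a_5
  a_2 = 1/8*a_0 + 0*a_1 + 1/8*a_2 + 5/16*a_3 + 0*a_4 + 7/16*a_5
  a_3 = 0*a_0 + 1/16*a_1 + 1/16*a_2 + 3/16*a_3 + 7/16*a_4 + 1/4*a_5
  a_4 = 1/16*a_0 + 1/4*a_1 + 1/8*a_2 + 1/16*a_3 + 1/4*a_4 + 1/4*a_5

Substituting a_0 = 1 and a_5 = 0, rearrange to (I - Q) a = r where r[i] = P(i -> 0):
  [11/16, -1/8, -1/4, -3/16] . (a_1, a_2, a_3, a_4) = 1/8
  [0, 7/8, -5/16, 0] . (a_1, a_2, a_3, a_4) = 1/8
  [-1/16, -1/16, 13/16, -7/16] . (a_1, a_2, a_3, a_4) = 0
  [-1/4, -1/8, -1/16, 3/4] . (a_1, a_2, a_3, a_4) = 1/16

Solving yields:
  a_1 = 1957/5560
  a_2 = 86/417
  a_3 = 74/417
  a_4 = 1389/5560

Starting state is 1, so the absorption probability is a_1 = 1957/5560.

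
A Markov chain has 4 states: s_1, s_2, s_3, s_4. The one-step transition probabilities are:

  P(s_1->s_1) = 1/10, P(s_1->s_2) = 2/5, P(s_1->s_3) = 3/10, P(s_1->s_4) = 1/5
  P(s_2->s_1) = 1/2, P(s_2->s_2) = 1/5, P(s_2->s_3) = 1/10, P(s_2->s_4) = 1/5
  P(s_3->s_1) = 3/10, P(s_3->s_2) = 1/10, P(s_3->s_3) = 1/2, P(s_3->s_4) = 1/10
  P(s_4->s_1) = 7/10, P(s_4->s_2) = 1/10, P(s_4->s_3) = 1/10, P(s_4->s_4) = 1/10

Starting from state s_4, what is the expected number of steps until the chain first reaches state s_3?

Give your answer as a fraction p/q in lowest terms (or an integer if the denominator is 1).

Let h_i = expected steps to first reach s_3 from state i.
Boundary: h_s_3 = 0.
First-step equations for the other states:
  h_s_1 = 1 + 1/10*h_s_1 + 2/5*h_s_2 + 3/10*h_s_3 + 1/5*h_s_4
  h_s_2 = 1 + 1/2*h_s_1 + 1/5*h_s_2 + 1/10*h_s_3 + 1/5*h_s_4
  h_s_4 = 1 + 7/10*h_s_1 + 1/10*h_s_2 + 1/10*h_s_3 + 1/10*h_s_4

Substituting h_s_3 = 0 and rearranging gives the linear system (I - Q) h = 1:
  [9/10, -2/5, -1/5] . (h_s_1, h_s_2, h_s_4) = 1
  [-1/2, 4/5, -1/5] . (h_s_1, h_s_2, h_s_4) = 1
  [-7/10, -1/10, 9/10] . (h_s_1, h_s_2, h_s_4) = 1

Solving yields:
  h_s_1 = 165/34
  h_s_2 = 385/68
  h_s_4 = 375/68

Starting state is s_4, so the expected hitting time is h_s_4 = 375/68.

Answer: 375/68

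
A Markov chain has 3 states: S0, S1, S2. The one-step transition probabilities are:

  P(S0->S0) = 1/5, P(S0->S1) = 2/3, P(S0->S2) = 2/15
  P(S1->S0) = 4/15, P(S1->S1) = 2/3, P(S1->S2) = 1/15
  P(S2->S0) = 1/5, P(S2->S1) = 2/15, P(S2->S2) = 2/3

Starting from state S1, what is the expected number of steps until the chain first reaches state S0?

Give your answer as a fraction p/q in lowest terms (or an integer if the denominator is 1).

Let h_i = expected steps to first reach S0 from state i.
Boundary: h_S0 = 0.
First-step equations for the other states:
  h_S1 = 1 + 4/15*h_S0 + 2/3*h_S1 + 1/15*h_S2
  h_S2 = 1 + 1/5*h_S0 + 2/15*h_S1 + 2/3*h_S2

Substituting h_S0 = 0 and rearranging gives the linear system (I - Q) h = 1:
  [1/3, -1/15] . (h_S1, h_S2) = 1
  [-2/15, 1/3] . (h_S1, h_S2) = 1

Solving yields:
  h_S1 = 90/23
  h_S2 = 105/23

Starting state is S1, so the expected hitting time is h_S1 = 90/23.

Answer: 90/23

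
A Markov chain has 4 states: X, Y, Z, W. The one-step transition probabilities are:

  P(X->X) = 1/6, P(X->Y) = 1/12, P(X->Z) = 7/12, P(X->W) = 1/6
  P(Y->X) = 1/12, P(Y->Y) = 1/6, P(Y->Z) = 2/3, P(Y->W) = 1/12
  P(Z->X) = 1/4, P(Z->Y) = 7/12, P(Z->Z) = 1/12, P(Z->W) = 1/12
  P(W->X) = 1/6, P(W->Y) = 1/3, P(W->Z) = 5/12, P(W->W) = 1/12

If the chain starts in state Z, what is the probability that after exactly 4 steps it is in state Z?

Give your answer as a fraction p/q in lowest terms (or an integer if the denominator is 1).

Computing P^4 by repeated multiplication:
P^1 =
  X: [1/6, 1/12, 7/12, 1/6]
  Y: [1/12, 1/6, 2/3, 1/12]
  Z: [1/4, 7/12, 1/12, 1/12]
  W: [1/6, 1/3, 5/12, 1/12]
P^2 =
  X: [5/24, 61/144, 13/48, 7/72]
  Y: [5/24, 65/144, 1/4, 13/144]
  Z: [1/8, 7/36, 83/144, 5/48]
  W: [25/144, 49/144, 7/18, 7/72]
P^3 =
  X: [133/864, 481/1728, 269/576, 29/288]
  Y: [259/1728, 29/108, 277/576, 29/288]
  Z: [343/1728, 715/1728, 127/432, 3/32]
  W: [295/1728, 571/1728, 77/192, 169/1728]
P^4 =
  X: [1891/10368, 7573/20736, 7387/20736, 997/10368]
  Y: [3823/20736, 1925/5184, 3613/10368, 1987/20736]
  Z: [361/2304, 5977/20736, 9439/20736, 2071/20736]
  W: [1789/10368, 1741/5184, 8171/20736, 2023/20736]

(P^4)[Z -> Z] = 9439/20736

Answer: 9439/20736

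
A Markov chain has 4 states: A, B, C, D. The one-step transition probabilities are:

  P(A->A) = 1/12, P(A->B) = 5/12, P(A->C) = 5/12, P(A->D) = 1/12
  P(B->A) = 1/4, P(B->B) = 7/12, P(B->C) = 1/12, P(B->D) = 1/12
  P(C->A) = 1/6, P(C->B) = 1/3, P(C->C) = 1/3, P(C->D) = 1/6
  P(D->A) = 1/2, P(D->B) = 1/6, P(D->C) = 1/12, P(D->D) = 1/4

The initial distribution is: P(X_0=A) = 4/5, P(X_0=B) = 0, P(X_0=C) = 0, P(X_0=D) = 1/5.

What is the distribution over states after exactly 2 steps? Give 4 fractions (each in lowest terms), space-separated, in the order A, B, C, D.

Answer: 2/9 151/360 163/720 19/144

Derivation:
Propagating the distribution step by step (d_{t+1} = d_t * P):
d_0 = (A=4/5, B=0, C=0, D=1/5)
  d_1[A] = 4/5*1/12 + 0*1/4 + 0*1/6 + 1/5*1/2 = 1/6
  d_1[B] = 4/5*5/12 + 0*7/12 + 0*1/3 + 1/5*1/6 = 11/30
  d_1[C] = 4/5*5/12 + 0*1/12 + 0*1/3 + 1/5*1/12 = 7/20
  d_1[D] = 4/5*1/12 + 0*1/12 + 0*1/6 + 1/5*1/4 = 7/60
d_1 = (A=1/6, B=11/30, C=7/20, D=7/60)
  d_2[A] = 1/6*1/12 + 11/30*1/4 + 7/20*1/6 + 7/60*1/2 = 2/9
  d_2[B] = 1/6*5/12 + 11/30*7/12 + 7/20*1/3 + 7/60*1/6 = 151/360
  d_2[C] = 1/6*5/12 + 11/30*1/12 + 7/20*1/3 + 7/60*1/12 = 163/720
  d_2[D] = 1/6*1/12 + 11/30*1/12 + 7/20*1/6 + 7/60*1/4 = 19/144
d_2 = (A=2/9, B=151/360, C=163/720, D=19/144)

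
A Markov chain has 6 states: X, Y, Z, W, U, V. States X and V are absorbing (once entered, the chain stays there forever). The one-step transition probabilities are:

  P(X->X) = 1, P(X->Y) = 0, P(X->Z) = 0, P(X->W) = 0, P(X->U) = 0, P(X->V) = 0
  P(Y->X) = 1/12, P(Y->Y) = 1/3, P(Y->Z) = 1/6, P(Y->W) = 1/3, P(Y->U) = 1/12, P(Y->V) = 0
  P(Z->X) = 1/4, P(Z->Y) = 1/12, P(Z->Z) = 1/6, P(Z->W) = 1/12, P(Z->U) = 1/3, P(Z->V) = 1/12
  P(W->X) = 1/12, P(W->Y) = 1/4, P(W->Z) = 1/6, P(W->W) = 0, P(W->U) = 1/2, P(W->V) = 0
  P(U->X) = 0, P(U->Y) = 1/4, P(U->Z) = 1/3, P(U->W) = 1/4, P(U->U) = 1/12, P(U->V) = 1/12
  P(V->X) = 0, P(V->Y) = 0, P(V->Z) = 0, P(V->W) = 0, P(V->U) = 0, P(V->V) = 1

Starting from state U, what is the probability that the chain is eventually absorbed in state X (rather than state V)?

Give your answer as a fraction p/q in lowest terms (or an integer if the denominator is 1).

Let a_i = P(absorbed in X | start in state i).
Boundary conditions: a_X = 1, a_V = 0.
For each transient state i, a_i = sum_j P(i->j) * a_j:
  a_Y = 1/12*a_X + 1/3*a_Y + 1/6*a_Z + 1/3*a_W + 1/12*a_U + 0*a_V
  a_Z = 1/4*a_X + 1/12*a_Y + 1/6*a_Z + 1/12*a_W + 1/3*a_U + 1/12*a_V
  a_W = 1/12*a_X + 1/4*a_Y + 1/6*a_Z + 0*a_W + 1/2*a_U + 0*a_V
  a_U = 0*a_X + 1/4*a_Y + 1/3*a_Z + 1/4*a_W + 1/12*a_U + 1/12*a_V

Substituting a_X = 1 and a_V = 0, rearrange to (I - Q) a = r where r[i] = P(i -> X):
  [2/3, -1/6, -1/3, -1/12] . (a_Y, a_Z, a_W, a_U) = 1/12
  [-1/12, 5/6, -1/12, -1/3] . (a_Y, a_Z, a_W, a_U) = 1/4
  [-1/4, -1/6, 1, -1/2] . (a_Y, a_Z, a_W, a_U) = 1/12
  [-1/4, -1/3, -1/4, 11/12] . (a_Y, a_Z, a_W, a_U) = 0

Solving yields:
  a_Y = 683/924
  a_Z = 435/616
  a_W = 47/66
  a_U = 201/308

Starting state is U, so the absorption probability is a_U = 201/308.

Answer: 201/308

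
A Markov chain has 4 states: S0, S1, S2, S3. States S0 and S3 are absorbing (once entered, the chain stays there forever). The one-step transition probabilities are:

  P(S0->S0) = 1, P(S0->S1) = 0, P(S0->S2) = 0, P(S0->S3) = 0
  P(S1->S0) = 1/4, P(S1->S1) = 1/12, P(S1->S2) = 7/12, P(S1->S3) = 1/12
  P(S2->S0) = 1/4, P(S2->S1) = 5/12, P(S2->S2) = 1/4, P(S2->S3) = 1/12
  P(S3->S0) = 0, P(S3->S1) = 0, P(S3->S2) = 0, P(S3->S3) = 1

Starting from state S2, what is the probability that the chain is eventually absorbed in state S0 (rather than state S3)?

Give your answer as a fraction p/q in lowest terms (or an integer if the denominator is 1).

Let a_i = P(absorbed in S0 | start in state i).
Boundary conditions: a_S0 = 1, a_S3 = 0.
For each transient state i, a_i = sum_j P(i->j) * a_j:
  a_S1 = 1/4*a_S0 + 1/12*a_S1 + 7/12*a_S2 + 1/12*a_S3
  a_S2 = 1/4*a_S0 + 5/12*a_S1 + 1/4*a_S2 + 1/12*a_S3

Substituting a_S0 = 1 and a_S3 = 0, rearrange to (I - Q) a = r where r[i] = P(i -> S0):
  [11/12, -7/12] . (a_S1, a_S2) = 1/4
  [-5/12, 3/4] . (a_S1, a_S2) = 1/4

Solving yields:
  a_S1 = 3/4
  a_S2 = 3/4

Starting state is S2, so the absorption probability is a_S2 = 3/4.

Answer: 3/4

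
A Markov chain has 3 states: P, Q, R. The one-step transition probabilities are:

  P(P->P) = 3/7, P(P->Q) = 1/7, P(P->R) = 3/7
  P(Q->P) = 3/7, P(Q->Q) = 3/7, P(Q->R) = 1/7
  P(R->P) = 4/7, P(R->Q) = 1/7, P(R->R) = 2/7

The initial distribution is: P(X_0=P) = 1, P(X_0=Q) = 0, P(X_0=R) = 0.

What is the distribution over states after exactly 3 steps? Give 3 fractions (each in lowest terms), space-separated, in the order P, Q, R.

Propagating the distribution step by step (d_{t+1} = d_t * P):
d_0 = (P=1, Q=0, R=0)
  d_1[P] = 1*3/7 + 0*3/7 + 0*4/7 = 3/7
  d_1[Q] = 1*1/7 + 0*3/7 + 0*1/7 = 1/7
  d_1[R] = 1*3/7 + 0*1/7 + 0*2/7 = 3/7
d_1 = (P=3/7, Q=1/7, R=3/7)
  d_2[P] = 3/7*3/7 + 1/7*3/7 + 3/7*4/7 = 24/49
  d_2[Q] = 3/7*1/7 + 1/7*3/7 + 3/7*1/7 = 9/49
  d_2[R] = 3/7*3/7 + 1/7*1/7 + 3/7*2/7 = 16/49
d_2 = (P=24/49, Q=9/49, R=16/49)
  d_3[P] = 24/49*3/7 + 9/49*3/7 + 16/49*4/7 = 163/343
  d_3[Q] = 24/49*1/7 + 9/49*3/7 + 16/49*1/7 = 67/343
  d_3[R] = 24/49*3/7 + 9/49*1/7 + 16/49*2/7 = 113/343
d_3 = (P=163/343, Q=67/343, R=113/343)

Answer: 163/343 67/343 113/343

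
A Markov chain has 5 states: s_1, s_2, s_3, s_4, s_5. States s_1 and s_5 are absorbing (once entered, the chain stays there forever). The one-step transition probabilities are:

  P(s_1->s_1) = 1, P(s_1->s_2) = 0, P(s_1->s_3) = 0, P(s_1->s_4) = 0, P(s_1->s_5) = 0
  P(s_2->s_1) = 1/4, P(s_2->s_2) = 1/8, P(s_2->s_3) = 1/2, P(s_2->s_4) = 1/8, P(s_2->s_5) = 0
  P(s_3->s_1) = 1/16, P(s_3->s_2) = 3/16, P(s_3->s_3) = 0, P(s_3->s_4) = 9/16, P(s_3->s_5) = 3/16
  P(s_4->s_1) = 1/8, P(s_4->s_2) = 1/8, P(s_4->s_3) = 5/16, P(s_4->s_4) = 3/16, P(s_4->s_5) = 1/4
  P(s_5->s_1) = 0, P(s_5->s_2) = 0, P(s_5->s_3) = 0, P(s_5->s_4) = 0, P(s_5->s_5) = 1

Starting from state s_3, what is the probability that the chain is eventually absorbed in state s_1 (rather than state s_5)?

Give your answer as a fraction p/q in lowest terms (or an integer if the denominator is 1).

Let a_i = P(absorbed in s_1 | start in state i).
Boundary conditions: a_s_1 = 1, a_s_5 = 0.
For each transient state i, a_i = sum_j P(i->j) * a_j:
  a_s_2 = 1/4*a_s_1 + 1/8*a_s_2 + 1/2*a_s_3 + 1/8*a_s_4 + 0*a_s_5
  a_s_3 = 1/16*a_s_1 + 3/16*a_s_2 + 0*a_s_3 + 9/16*a_s_4 + 3/16*a_s_5
  a_s_4 = 1/8*a_s_1 + 1/8*a_s_2 + 5/16*a_s_3 + 3/16*a_s_4 + 1/4*a_s_5

Substituting a_s_1 = 1 and a_s_5 = 0, rearrange to (I - Q) a = r where r[i] = P(i -> s_1):
  [7/8, -1/2, -1/8] . (a_s_2, a_s_3, a_s_4) = 1/4
  [-3/16, 1, -9/16] . (a_s_2, a_s_3, a_s_4) = 1/16
  [-1/8, -5/16, 13/16] . (a_s_2, a_s_3, a_s_4) = 1/8

Solving yields:
  a_s_2 = 487/866
  a_s_3 = 335/866
  a_s_4 = 337/866

Starting state is s_3, so the absorption probability is a_s_3 = 335/866.

Answer: 335/866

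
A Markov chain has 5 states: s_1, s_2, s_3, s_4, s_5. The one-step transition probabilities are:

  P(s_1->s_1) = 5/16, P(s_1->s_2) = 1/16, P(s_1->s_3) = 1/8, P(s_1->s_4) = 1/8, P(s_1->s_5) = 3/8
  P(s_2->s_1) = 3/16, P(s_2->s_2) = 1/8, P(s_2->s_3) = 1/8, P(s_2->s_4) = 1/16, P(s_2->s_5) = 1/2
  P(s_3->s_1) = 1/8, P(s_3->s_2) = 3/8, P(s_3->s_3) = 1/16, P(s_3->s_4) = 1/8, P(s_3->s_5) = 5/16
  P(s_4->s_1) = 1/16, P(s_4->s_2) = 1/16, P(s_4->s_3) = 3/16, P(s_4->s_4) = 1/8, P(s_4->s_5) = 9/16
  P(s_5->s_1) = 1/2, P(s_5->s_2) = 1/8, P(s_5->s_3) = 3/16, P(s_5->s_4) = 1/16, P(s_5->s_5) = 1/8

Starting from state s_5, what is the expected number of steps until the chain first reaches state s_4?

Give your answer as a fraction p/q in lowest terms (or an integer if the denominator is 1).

Answer: 12224/1131

Derivation:
Let h_i = expected steps to first reach s_4 from state i.
Boundary: h_s_4 = 0.
First-step equations for the other states:
  h_s_1 = 1 + 5/16*h_s_1 + 1/16*h_s_2 + 1/8*h_s_3 + 1/8*h_s_4 + 3/8*h_s_5
  h_s_2 = 1 + 3/16*h_s_1 + 1/8*h_s_2 + 1/8*h_s_3 + 1/16*h_s_4 + 1/2*h_s_5
  h_s_3 = 1 + 1/8*h_s_1 + 3/8*h_s_2 + 1/16*h_s_3 + 1/8*h_s_4 + 5/16*h_s_5
  h_s_5 = 1 + 1/2*h_s_1 + 1/8*h_s_2 + 3/16*h_s_3 + 1/16*h_s_4 + 1/8*h_s_5

Substituting h_s_4 = 0 and rearranging gives the linear system (I - Q) h = 1:
  [11/16, -1/16, -1/8, -3/8] . (h_s_1, h_s_2, h_s_3, h_s_5) = 1
  [-3/16, 7/8, -1/8, -1/2] . (h_s_1, h_s_2, h_s_3, h_s_5) = 1
  [-1/8, -3/8, 15/16, -5/16] . (h_s_1, h_s_2, h_s_3, h_s_5) = 1
  [-1/2, -1/8, -3/16, 7/8] . (h_s_1, h_s_2, h_s_3, h_s_5) = 1

Solving yields:
  h_s_1 = 81136/7917
  h_s_2 = 12448/1131
  h_s_3 = 82640/7917
  h_s_5 = 12224/1131

Starting state is s_5, so the expected hitting time is h_s_5 = 12224/1131.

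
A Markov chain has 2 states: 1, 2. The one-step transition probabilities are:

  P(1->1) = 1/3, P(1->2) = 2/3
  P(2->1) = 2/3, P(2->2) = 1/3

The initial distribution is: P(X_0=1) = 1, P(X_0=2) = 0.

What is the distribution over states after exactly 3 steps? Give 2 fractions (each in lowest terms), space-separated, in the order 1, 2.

Propagating the distribution step by step (d_{t+1} = d_t * P):
d_0 = (1=1, 2=0)
  d_1[1] = 1*1/3 + 0*2/3 = 1/3
  d_1[2] = 1*2/3 + 0*1/3 = 2/3
d_1 = (1=1/3, 2=2/3)
  d_2[1] = 1/3*1/3 + 2/3*2/3 = 5/9
  d_2[2] = 1/3*2/3 + 2/3*1/3 = 4/9
d_2 = (1=5/9, 2=4/9)
  d_3[1] = 5/9*1/3 + 4/9*2/3 = 13/27
  d_3[2] = 5/9*2/3 + 4/9*1/3 = 14/27
d_3 = (1=13/27, 2=14/27)

Answer: 13/27 14/27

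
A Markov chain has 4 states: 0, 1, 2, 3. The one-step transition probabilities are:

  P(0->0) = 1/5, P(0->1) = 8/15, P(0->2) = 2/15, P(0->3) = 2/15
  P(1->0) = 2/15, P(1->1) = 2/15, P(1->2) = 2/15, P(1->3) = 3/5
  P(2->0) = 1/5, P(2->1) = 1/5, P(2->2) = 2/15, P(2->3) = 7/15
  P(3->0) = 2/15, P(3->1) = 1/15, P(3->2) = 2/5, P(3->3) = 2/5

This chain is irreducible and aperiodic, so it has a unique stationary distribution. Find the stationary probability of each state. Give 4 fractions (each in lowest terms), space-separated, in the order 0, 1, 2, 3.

The stationary distribution satisfies pi = pi * P, i.e.:
  pi_0 = 1/5*pi_0 + 2/15*pi_1 + 1/5*pi_2 + 2/15*pi_3
  pi_1 = 8/15*pi_0 + 2/15*pi_1 + 1/5*pi_2 + 1/15*pi_3
  pi_2 = 2/15*pi_0 + 2/15*pi_1 + 2/15*pi_2 + 2/5*pi_3
  pi_3 = 2/15*pi_0 + 3/5*pi_1 + 7/15*pi_2 + 2/5*pi_3
with normalization: pi_0 + pi_1 + pi_2 + pi_3 = 1.

Using the first 3 balance equations plus normalization, the linear system A*pi = b is:
  [-4/5, 2/15, 1/5, 2/15] . pi = 0
  [8/15, -13/15, 1/5, 1/15] . pi = 0
  [2/15, 2/15, -13/15, 2/5] . pi = 0
  [1, 1, 1, 1] . pi = 1

Solving yields:
  pi_0 = 157/980
  pi_1 = 73/392
  pi_2 = 17/70
  pi_3 = 23/56

Verification (pi * P):
  157/980*1/5 + 73/392*2/15 + 17/70*1/5 + 23/56*2/15 = 157/980 = pi_0  (ok)
  157/980*8/15 + 73/392*2/15 + 17/70*1/5 + 23/56*1/15 = 73/392 = pi_1  (ok)
  157/980*2/15 + 73/392*2/15 + 17/70*2/15 + 23/56*2/5 = 17/70 = pi_2  (ok)
  157/980*2/15 + 73/392*3/5 + 17/70*7/15 + 23/56*2/5 = 23/56 = pi_3  (ok)

Answer: 157/980 73/392 17/70 23/56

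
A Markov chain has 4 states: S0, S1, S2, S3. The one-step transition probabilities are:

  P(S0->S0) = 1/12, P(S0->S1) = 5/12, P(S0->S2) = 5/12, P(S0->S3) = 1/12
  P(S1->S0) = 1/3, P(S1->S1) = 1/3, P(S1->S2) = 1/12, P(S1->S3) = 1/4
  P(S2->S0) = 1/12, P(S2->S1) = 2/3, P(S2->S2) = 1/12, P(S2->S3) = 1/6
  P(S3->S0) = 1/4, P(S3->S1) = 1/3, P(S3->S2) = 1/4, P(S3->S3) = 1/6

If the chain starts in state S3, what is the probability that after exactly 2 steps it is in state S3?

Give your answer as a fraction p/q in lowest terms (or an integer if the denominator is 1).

Computing P^2 by repeated multiplication:
P^1 =
  S0: [1/12, 5/12, 5/12, 1/12]
  S1: [1/3, 1/3, 1/12, 1/4]
  S2: [1/12, 2/3, 1/12, 1/6]
  S3: [1/4, 1/3, 1/4, 1/6]
P^2 =
  S0: [29/144, 23/48, 1/8, 7/36]
  S1: [5/24, 7/18, 17/72, 1/6]
  S2: [5/18, 53/144, 5/36, 31/144]
  S3: [7/36, 7/16, 7/36, 25/144]

(P^2)[S3 -> S3] = 25/144

Answer: 25/144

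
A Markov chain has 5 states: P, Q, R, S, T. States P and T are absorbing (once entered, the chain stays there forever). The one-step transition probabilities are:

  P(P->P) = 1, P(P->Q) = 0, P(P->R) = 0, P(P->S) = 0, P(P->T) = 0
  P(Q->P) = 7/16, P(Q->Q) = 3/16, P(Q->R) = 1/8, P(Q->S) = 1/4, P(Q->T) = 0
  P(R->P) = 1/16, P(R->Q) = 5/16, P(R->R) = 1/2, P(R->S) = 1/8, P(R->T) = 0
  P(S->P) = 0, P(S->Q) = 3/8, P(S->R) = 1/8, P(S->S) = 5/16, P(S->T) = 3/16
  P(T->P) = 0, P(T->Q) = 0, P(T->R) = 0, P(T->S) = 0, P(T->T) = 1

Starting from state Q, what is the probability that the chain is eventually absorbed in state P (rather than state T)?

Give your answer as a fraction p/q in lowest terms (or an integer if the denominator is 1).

Answer: 103/121

Derivation:
Let a_i = P(absorbed in P | start in state i).
Boundary conditions: a_P = 1, a_T = 0.
For each transient state i, a_i = sum_j P(i->j) * a_j:
  a_Q = 7/16*a_P + 3/16*a_Q + 1/8*a_R + 1/4*a_S + 0*a_T
  a_R = 1/16*a_P + 5/16*a_Q + 1/2*a_R + 1/8*a_S + 0*a_T
  a_S = 0*a_P + 3/8*a_Q + 1/8*a_R + 5/16*a_S + 3/16*a_T

Substituting a_P = 1 and a_T = 0, rearrange to (I - Q) a = r where r[i] = P(i -> P):
  [13/16, -1/8, -1/4] . (a_Q, a_R, a_S) = 7/16
  [-5/16, 1/2, -1/8] . (a_Q, a_R, a_S) = 1/16
  [-3/8, -1/8, 11/16] . (a_Q, a_R, a_S) = 0

Solving yields:
  a_Q = 103/121
  a_R = 98/121
  a_S = 74/121

Starting state is Q, so the absorption probability is a_Q = 103/121.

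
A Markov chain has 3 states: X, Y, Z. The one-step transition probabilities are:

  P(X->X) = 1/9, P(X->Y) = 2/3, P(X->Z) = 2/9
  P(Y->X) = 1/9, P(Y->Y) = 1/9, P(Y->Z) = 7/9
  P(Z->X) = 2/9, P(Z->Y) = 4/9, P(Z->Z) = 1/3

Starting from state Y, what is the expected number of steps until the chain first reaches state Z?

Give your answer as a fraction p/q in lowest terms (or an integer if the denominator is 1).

Answer: 81/58

Derivation:
Let h_i = expected steps to first reach Z from state i.
Boundary: h_Z = 0.
First-step equations for the other states:
  h_X = 1 + 1/9*h_X + 2/3*h_Y + 2/9*h_Z
  h_Y = 1 + 1/9*h_X + 1/9*h_Y + 7/9*h_Z

Substituting h_Z = 0 and rearranging gives the linear system (I - Q) h = 1:
  [8/9, -2/3] . (h_X, h_Y) = 1
  [-1/9, 8/9] . (h_X, h_Y) = 1

Solving yields:
  h_X = 63/29
  h_Y = 81/58

Starting state is Y, so the expected hitting time is h_Y = 81/58.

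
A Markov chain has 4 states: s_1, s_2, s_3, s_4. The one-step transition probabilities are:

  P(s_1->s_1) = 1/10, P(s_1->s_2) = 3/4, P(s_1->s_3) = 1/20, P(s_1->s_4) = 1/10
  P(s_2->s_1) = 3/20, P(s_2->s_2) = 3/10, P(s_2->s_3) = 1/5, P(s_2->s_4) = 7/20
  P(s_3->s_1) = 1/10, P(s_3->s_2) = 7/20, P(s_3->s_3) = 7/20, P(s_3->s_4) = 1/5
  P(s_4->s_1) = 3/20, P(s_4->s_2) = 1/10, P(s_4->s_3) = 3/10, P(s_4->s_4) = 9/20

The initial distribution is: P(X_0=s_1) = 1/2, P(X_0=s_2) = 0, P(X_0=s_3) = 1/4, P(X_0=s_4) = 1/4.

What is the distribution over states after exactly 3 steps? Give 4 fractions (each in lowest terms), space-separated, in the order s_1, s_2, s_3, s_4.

Answer: 1053/8000 99/320 1969/8000 2503/8000

Derivation:
Propagating the distribution step by step (d_{t+1} = d_t * P):
d_0 = (s_1=1/2, s_2=0, s_3=1/4, s_4=1/4)
  d_1[s_1] = 1/2*1/10 + 0*3/20 + 1/4*1/10 + 1/4*3/20 = 9/80
  d_1[s_2] = 1/2*3/4 + 0*3/10 + 1/4*7/20 + 1/4*1/10 = 39/80
  d_1[s_3] = 1/2*1/20 + 0*1/5 + 1/4*7/20 + 1/4*3/10 = 3/16
  d_1[s_4] = 1/2*1/10 + 0*7/20 + 1/4*1/5 + 1/4*9/20 = 17/80
d_1 = (s_1=9/80, s_2=39/80, s_3=3/16, s_4=17/80)
  d_2[s_1] = 9/80*1/10 + 39/80*3/20 + 3/16*1/10 + 17/80*3/20 = 27/200
  d_2[s_2] = 9/80*3/4 + 39/80*3/10 + 3/16*7/20 + 17/80*1/10 = 127/400
  d_2[s_3] = 9/80*1/20 + 39/80*1/5 + 3/16*7/20 + 17/80*3/10 = 93/400
  d_2[s_4] = 9/80*1/10 + 39/80*7/20 + 3/16*1/5 + 17/80*9/20 = 63/200
d_2 = (s_1=27/200, s_2=127/400, s_3=93/400, s_4=63/200)
  d_3[s_1] = 27/200*1/10 + 127/400*3/20 + 93/400*1/10 + 63/200*3/20 = 1053/8000
  d_3[s_2] = 27/200*3/4 + 127/400*3/10 + 93/400*7/20 + 63/200*1/10 = 99/320
  d_3[s_3] = 27/200*1/20 + 127/400*1/5 + 93/400*7/20 + 63/200*3/10 = 1969/8000
  d_3[s_4] = 27/200*1/10 + 127/400*7/20 + 93/400*1/5 + 63/200*9/20 = 2503/8000
d_3 = (s_1=1053/8000, s_2=99/320, s_3=1969/8000, s_4=2503/8000)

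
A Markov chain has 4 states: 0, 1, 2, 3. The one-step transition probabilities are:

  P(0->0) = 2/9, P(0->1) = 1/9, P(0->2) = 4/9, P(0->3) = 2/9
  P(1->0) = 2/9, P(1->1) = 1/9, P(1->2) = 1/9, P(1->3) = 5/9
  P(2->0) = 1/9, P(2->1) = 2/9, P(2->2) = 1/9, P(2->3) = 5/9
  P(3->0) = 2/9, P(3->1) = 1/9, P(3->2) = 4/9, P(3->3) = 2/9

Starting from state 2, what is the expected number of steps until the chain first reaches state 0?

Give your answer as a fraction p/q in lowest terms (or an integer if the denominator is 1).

Answer: 40/7

Derivation:
Let h_i = expected steps to first reach 0 from state i.
Boundary: h_0 = 0.
First-step equations for the other states:
  h_1 = 1 + 2/9*h_0 + 1/9*h_1 + 1/9*h_2 + 5/9*h_3
  h_2 = 1 + 1/9*h_0 + 2/9*h_1 + 1/9*h_2 + 5/9*h_3
  h_3 = 1 + 2/9*h_0 + 1/9*h_1 + 4/9*h_2 + 2/9*h_3

Substituting h_0 = 0 and rearranging gives the linear system (I - Q) h = 1:
  [8/9, -1/9, -5/9] . (h_1, h_2, h_3) = 1
  [-2/9, 8/9, -5/9] . (h_1, h_2, h_3) = 1
  [-1/9, -4/9, 7/9] . (h_1, h_2, h_3) = 1

Solving yields:
  h_1 = 36/7
  h_2 = 40/7
  h_3 = 37/7

Starting state is 2, so the expected hitting time is h_2 = 40/7.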